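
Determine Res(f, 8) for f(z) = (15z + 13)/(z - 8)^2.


Step 1: Pole of order 2 at z = 8
Step 2: Res = lim d/dz [(z - 8)^2 * f(z)] as z -> 8
Step 3: (z - 8)^2 * f(z) = 15z + 13
Step 4: d/dz[15z + 13] = 15

15


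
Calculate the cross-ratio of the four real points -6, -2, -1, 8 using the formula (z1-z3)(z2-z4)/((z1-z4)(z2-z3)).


Step 1: (z1-z3)(z2-z4) = (-5) * (-10) = 50
Step 2: (z1-z4)(z2-z3) = (-14) * (-1) = 14
Step 3: Cross-ratio = 50/14 = 25/7

25/7


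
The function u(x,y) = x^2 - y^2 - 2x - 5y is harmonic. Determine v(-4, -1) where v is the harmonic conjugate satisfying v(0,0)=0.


Step 1: v_x = -u_y = 2y + 5
Step 2: v_y = u_x = 2x - 2
Step 3: v = 2xy + 5x - 2y + C
Step 4: v(0,0) = 0 => C = 0
Step 5: v(-4, -1) = -10

-10


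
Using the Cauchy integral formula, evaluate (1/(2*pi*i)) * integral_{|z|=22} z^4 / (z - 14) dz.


Step 1: f(z) = z^4, a = 14 is inside |z| = 22
Step 2: By Cauchy integral formula: (1/(2pi*i)) * integral = f(a)
Step 3: f(14) = 14^4 = 38416

38416


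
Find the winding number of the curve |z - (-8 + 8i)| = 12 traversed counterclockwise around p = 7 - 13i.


Step 1: Center c = (-8, 8), radius = 12
Step 2: |p - c|^2 = 15^2 + (-21)^2 = 666
Step 3: r^2 = 144
Step 4: |p-c| > r so winding number = 0

0


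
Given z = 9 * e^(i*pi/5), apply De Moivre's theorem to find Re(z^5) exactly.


Step 1: By De Moivre's theorem, z^5 = 9^5 * e^(i*5*pi/5) = 59049 * (cos(pi) + i*sin(pi))
Step 2: |z|^5 = 9^5 = 59049
Step 3: The angle pi already lies in [0, 2*pi)
Step 4: cos(pi) = -1
Step 5: Re(z^5) = 59049 * (-1) = -59049

-59049


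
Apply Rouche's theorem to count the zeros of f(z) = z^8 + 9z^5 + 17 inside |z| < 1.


Step 1: On |z| = 1 the three terms have sizes |z^8| = 1^8 = 1, |9z^5| = 9*1^5 = 9, |17| = 17
Step 2: The dominant term is g(z) = 17; let h(z) = z^8 + 9z^5 so f = g + h
Step 3: On |z| = 1: |g| = 17 and |h| <= 1 + 9 = 10
Step 4: Since 17 > 10, |h| < |g| on |z| = 1, so by Rouche f has the same number of zeros as g inside |z| < 1
Step 5: g(z) = 17 is a nonzero constant with no zeros inside |z| < 1. Answer = 0

0


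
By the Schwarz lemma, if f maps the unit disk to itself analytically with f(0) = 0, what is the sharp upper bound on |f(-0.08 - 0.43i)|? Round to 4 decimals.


Step 1: Schwarz lemma: if f: D -> D is analytic with f(0) = 0, then |f(z)| <= |z| for all z in D, and this is sharp (f(z) = z).
Step 2: |z0|^2 = (-0.08)^2 + (-0.43)^2 = 0.1913
Step 3: |z0| = sqrt(0.1913) = 0.437379
Step 4: Best bound = |z0| = 0.4374

0.4374


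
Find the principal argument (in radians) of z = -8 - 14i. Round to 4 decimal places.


Step 1: z = -8 - 14i
Step 2: arg(z) = atan2(-14, -8)
Step 3: arg(z) = -2.0899

-2.0899


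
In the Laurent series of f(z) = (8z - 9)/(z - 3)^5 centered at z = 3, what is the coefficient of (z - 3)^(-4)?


Step 1: Write the numerator in powers of (z - 3): 8z - 9 = 8(z - 3) + (8*3 - 9) = 8(z - 3) + 15
Step 2: Divide by (z - 3)^5: f(z) = 15(z - 3)^(-5) + 8(z - 3)^(-4)
Step 3: This finite sum is the Laurent series of f about z = 3.
Step 4: Coefficient of (z - 3)^(-4) = coefficient of (z - 3) in the re-centred numerator = 8

8


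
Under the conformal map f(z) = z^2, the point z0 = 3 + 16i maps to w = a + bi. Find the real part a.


Step 1: z0 = 3 + 16i
Step 2: z0^2 = 3^2 - 16^2 + 96i
Step 3: real part = 9 - 256 = -247

-247


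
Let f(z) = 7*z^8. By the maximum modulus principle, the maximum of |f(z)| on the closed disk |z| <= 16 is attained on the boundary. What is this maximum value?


Step 1: On |z| = 16, |f(z)| = 7 * |z|^8 = 7 * 16^8
Step 2: By maximum modulus principle, maximum is on boundary.
Step 3: Maximum = 7 * 4294967296 = 30064771072

30064771072


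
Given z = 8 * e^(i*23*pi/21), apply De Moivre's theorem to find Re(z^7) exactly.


Step 1: By De Moivre's theorem, z^7 = 8^7 * e^(i*7*23*pi/21) = 2097152 * (cos(23*pi/3) + i*sin(23*pi/3))
Step 2: |z|^7 = 8^7 = 2097152
Step 3: Reduce the angle mod 2*pi: 23*pi/3 - 6*pi = 5*pi/3
Step 4: cos(5*pi/3) = 1/2
Step 5: Re(z^7) = 2097152 * 1/2 = 1048576

1048576


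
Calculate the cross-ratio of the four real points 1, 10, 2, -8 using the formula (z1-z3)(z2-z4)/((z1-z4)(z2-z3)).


Step 1: (z1-z3)(z2-z4) = (-1) * 18 = -18
Step 2: (z1-z4)(z2-z3) = 9 * 8 = 72
Step 3: Cross-ratio = -18/72 = -1/4

-1/4


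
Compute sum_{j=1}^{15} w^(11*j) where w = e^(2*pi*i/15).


Step 1: The sum sum_{j=1}^{n} w^(k*j) equals n if n | k, else 0.
Step 2: Here n = 15, k = 11
Step 3: Does n divide k? 15 | 11 -> False
Step 4: Sum = 0

0


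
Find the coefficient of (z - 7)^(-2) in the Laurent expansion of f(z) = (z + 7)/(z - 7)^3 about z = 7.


Step 1: Write the numerator in powers of (z - 7): z + 7 = (z - 7) + (1*7 + 7) = (z - 7) + 14
Step 2: Divide by (z - 7)^3: f(z) = 14(z - 7)^(-3) + (z - 7)^(-2)
Step 3: This finite sum is the Laurent series of f about z = 7.
Step 4: Coefficient of (z - 7)^(-2) = coefficient of (z - 7) in the re-centred numerator = 1

1


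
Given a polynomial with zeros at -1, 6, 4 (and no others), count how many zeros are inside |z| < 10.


Step 1: Check each root:
  z = -1: |-1| = 1 < 10
  z = 6: |6| = 6 < 10
  z = 4: |4| = 4 < 10
Step 2: Count = 3

3


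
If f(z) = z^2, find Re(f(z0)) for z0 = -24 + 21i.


Step 1: z0 = -24 + 21i
Step 2: z0^2 = (-24)^2 - 21^2 - 1008i
Step 3: real part = 576 - 441 = 135

135


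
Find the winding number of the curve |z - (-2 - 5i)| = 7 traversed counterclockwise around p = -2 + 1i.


Step 1: Center c = (-2, -5), radius = 7
Step 2: |p - c|^2 = 0^2 + 6^2 = 36
Step 3: r^2 = 49
Step 4: |p-c| < r so winding number = 1

1


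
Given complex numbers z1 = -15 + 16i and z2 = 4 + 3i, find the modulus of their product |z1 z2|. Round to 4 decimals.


Step 1: |z1| = sqrt((-15)^2 + 16^2) = sqrt(481)
Step 2: |z2| = sqrt(4^2 + 3^2) = sqrt(25)
Step 3: |z1*z2| = |z1|*|z2| = sqrt(481) * sqrt(25) = sqrt(481 * 25) = sqrt(12025)
Step 4: = 109.6586

109.6586


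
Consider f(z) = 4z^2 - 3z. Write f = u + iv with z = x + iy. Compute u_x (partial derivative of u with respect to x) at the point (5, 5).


Step 1: f(z) = 4(x+iy)^2 - 3(x+iy) + 0
Step 2: u = 4(x^2 - y^2) - 3x + 0
Step 3: u_x = 8x - 3
Step 4: At (5, 5): u_x = 40 - 3 = 37

37


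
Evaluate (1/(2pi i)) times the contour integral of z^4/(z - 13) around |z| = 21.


Step 1: f(z) = z^4, a = 13 is inside |z| = 21
Step 2: By Cauchy integral formula: (1/(2pi*i)) * integral = f(a)
Step 3: f(13) = 13^4 = 28561

28561


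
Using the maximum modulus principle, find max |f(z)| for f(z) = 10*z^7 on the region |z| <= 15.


Step 1: On |z| = 15, |f(z)| = 10 * |z|^7 = 10 * 15^7
Step 2: By maximum modulus principle, maximum is on boundary.
Step 3: Maximum = 10 * 170859375 = 1708593750

1708593750


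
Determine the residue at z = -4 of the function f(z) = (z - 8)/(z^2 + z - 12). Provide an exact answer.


Step 1: Q(z) = z^2 + z - 12 = (z + 4)(z - 3)
Step 2: Q'(z) = 2z + 1
Step 3: Q'(-4) = -7, P(-4) = -12
Step 4: Res = P(-4)/Q'(-4) = -12/(-7) = 12/7

12/7


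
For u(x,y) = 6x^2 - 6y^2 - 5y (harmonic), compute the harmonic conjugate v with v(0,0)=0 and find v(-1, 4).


Step 1: v_x = -u_y = 12y + 5
Step 2: v_y = u_x = 12x + 0
Step 3: v = 12xy + 5x + C
Step 4: v(0,0) = 0 => C = 0
Step 5: v(-1, 4) = -53

-53


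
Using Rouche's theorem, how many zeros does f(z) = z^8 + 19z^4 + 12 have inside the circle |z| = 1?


Step 1: On |z| = 1 the three terms have sizes |z^8| = 1^8 = 1, |19z^4| = 19*1^4 = 19, |12| = 12
Step 2: The dominant term is g(z) = 19z^4; let h(z) = z^8 + 12 so f = g + h
Step 3: On |z| = 1: |g| = 19 and |h| <= 1 + 12 = 13
Step 4: Since 19 > 13, |h| < |g| on |z| = 1, so by Rouche f has the same number of zeros as g inside |z| < 1
Step 5: g(z) = 19z^4 has 4 zeros (at the origin, multiplicity 4) inside |z| < 1. Answer = 4

4


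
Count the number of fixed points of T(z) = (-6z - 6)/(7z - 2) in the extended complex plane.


Step 1: Fixed points satisfy T(z) = z
Step 2: 7z^2 + 4z + 6 = 0
Step 3: Discriminant = 4^2 - 4*7*6 = -152
Step 4: Number of fixed points = 2

2


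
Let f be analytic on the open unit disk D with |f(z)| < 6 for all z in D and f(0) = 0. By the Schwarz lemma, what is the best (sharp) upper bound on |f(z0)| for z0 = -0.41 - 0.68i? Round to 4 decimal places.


Step 1: g = f/6 maps D -> D with g(0) = 0, so by the Schwarz lemma |g(z)| <= |z|, i.e. |f(z)| <= 6|z|; this is sharp (f(z) = 6z).
Step 2: |z0|^2 = (-0.41)^2 + (-0.68)^2 = 0.6305
Step 3: |z0| = sqrt(0.6305) = 0.79404
Step 4: Best bound = 6 * |z0| = 6 * 0.79404 = 4.7642

4.7642


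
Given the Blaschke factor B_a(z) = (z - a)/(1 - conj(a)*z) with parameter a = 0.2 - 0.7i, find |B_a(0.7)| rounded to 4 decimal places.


Step 1: Numerator z0 - a = 0.7 - (0.2 - 0.7i) = 0.5 + 0.7i
Step 2: Denominator 1 - conj(a)*z0 = 1 - (0.2 + 0.7i)*0.7 = 0.86 - 0.49i
Step 3: |z0 - a|^2 = 0.5^2 + 0.7^2 = 0.74; |1 - conj(a)*z0|^2 = 0.86^2 + (-0.49)^2 = 0.9797
Step 4: |B_a(0.7)| = sqrt(0.74 / 0.9797) = sqrt(0.755333)
Step 5: = 0.8691

0.8691


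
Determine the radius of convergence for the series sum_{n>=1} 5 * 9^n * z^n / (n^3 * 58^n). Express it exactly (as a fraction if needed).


Step 1: General term a_n = 5 * 9^n / (n^3 * 58^n)
Step 2: By the root test, |a_n|^(1/n) = 5^(1/n) * 9 / (n^(3/n) * 58) -> 9/58 as n -> infinity (since 5^(1/n) -> 1 and n^(3/n) -> 1)
Step 3: R = 1/lim|a_n|^(1/n) = 58/9

58/9


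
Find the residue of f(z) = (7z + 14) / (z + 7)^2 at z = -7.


Step 1: Pole of order 2 at z = -7
Step 2: Res = lim d/dz [(z + 7)^2 * f(z)] as z -> -7
Step 3: (z + 7)^2 * f(z) = 7z + 14
Step 4: d/dz[7z + 14] = 7

7


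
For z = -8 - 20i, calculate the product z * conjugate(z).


Step 1: conj(z) = -8 + 20i
Step 2: z * conj(z) = (-8)^2 + (-20)^2
Step 3: = 64 + 400 = 464

464


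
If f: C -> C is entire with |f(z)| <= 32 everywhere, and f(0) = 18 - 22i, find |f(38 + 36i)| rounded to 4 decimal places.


Step 1: By Liouville's theorem, a bounded entire function is constant.
Step 2: f(z) = f(0) = 18 - 22i for all z.
Step 3: |f(w)| = |18 - 22i| = sqrt(324 + 484)
Step 4: = 28.4253

28.4253


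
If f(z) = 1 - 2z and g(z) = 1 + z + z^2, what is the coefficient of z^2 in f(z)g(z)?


Step 1: z^2 term in f*g comes from: (1)*(z^2) + (-2z)*(z) + (0)*(1)
Step 2: = 1 - 2 + 0
Step 3: = -1

-1


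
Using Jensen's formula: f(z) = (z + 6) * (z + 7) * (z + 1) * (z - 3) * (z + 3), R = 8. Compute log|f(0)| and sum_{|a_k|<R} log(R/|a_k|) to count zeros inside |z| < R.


Jensen's formula: (1/2pi)*integral log|f(Re^it)|dt = log|f(0)| + sum_{|a_k|<R} log(R/|a_k|)
Step 1: f(0) = 6 * 7 * 1 * (-3) * 3 = -378
Step 2: log|f(0)| = log|-6| + log|-7| + log|-1| + log|3| + log|-3| = 5.9349
Step 3: Zeros inside |z| < 8: -6, -7, -1, 3, -3
Step 4: Jensen sum = log(8/6) + log(8/7) + log(8/1) + log(8/3) + log(8/3) = 4.4623
Step 5: n(R) = number of terms in the Jensen sum = count of zeros inside |z| < 8 = 5

5


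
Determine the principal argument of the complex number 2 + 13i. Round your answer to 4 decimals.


Step 1: z = 2 + 13i
Step 2: arg(z) = atan2(13, 2)
Step 3: arg(z) = 1.4181

1.4181


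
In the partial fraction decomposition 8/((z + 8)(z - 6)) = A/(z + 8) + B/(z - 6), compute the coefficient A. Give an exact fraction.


Step 1: Multiply both sides by (z + 8) and set z = -8
Step 2: A = 8 / (-8 - 6)
Step 3: A = 8 / (-14)
Step 4: A = -4/7

-4/7


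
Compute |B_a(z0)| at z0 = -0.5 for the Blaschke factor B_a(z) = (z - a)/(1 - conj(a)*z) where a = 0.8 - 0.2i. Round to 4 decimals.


Step 1: Numerator z0 - a = -0.5 - (0.8 - 0.2i) = -1.3 + 0.2i
Step 2: Denominator 1 - conj(a)*z0 = 1 - (0.8 + 0.2i)*(-0.5) = 1.4 + 0.1i
Step 3: |z0 - a|^2 = (-1.3)^2 + 0.2^2 = 1.73; |1 - conj(a)*z0|^2 = 1.4^2 + 0.1^2 = 1.97
Step 4: |B_a(-0.5)| = sqrt(1.73 / 1.97) = sqrt(0.878173)
Step 5: = 0.9371

0.9371


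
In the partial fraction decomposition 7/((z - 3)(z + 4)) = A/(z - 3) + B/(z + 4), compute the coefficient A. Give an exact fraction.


Step 1: Multiply both sides by (z - 3) and set z = 3
Step 2: A = 7 / (3 + 4)
Step 3: A = 7 / 7
Step 4: A = 1

1


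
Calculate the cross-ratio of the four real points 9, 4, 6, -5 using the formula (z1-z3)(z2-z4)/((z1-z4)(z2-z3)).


Step 1: (z1-z3)(z2-z4) = 3 * 9 = 27
Step 2: (z1-z4)(z2-z3) = 14 * (-2) = -28
Step 3: Cross-ratio = -27/28 = -27/28

-27/28


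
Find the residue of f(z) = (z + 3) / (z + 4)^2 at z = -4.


Step 1: Pole of order 2 at z = -4
Step 2: Res = lim d/dz [(z + 4)^2 * f(z)] as z -> -4
Step 3: (z + 4)^2 * f(z) = z + 3
Step 4: d/dz[z + 3] = 1

1


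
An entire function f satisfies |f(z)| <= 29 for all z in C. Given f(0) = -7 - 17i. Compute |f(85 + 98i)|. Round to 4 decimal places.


Step 1: By Liouville's theorem, a bounded entire function is constant.
Step 2: f(z) = f(0) = -7 - 17i for all z.
Step 3: |f(w)| = |-7 - 17i| = sqrt(49 + 289)
Step 4: = 18.3848

18.3848


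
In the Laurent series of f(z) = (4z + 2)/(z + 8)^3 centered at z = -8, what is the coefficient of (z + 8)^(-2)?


Step 1: Write the numerator in powers of (z + 8): 4z + 2 = 4(z + 8) + (4*(-8) + 2) = 4(z + 8) - 30
Step 2: Divide by (z + 8)^3: f(z) = -30(z + 8)^(-3) + 4(z + 8)^(-2)
Step 3: This finite sum is the Laurent series of f about z = -8.
Step 4: Coefficient of (z + 8)^(-2) = coefficient of (z + 8) in the re-centred numerator = 4

4


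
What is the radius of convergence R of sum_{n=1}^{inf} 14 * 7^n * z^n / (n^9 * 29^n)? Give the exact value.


Step 1: General term a_n = 14 * 7^n / (n^9 * 29^n)
Step 2: By the root test, |a_n|^(1/n) = 14^(1/n) * 7 / (n^(9/n) * 29) -> 7/29 as n -> infinity (since 14^(1/n) -> 1 and n^(9/n) -> 1)
Step 3: R = 1/lim|a_n|^(1/n) = 29/7

29/7


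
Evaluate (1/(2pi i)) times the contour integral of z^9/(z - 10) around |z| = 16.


Step 1: f(z) = z^9, a = 10 is inside |z| = 16
Step 2: By Cauchy integral formula: (1/(2pi*i)) * integral = f(a)
Step 3: f(10) = 10^9 = 1000000000

1000000000


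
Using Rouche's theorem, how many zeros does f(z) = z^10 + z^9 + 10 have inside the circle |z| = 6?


Step 1: On |z| = 6 the three terms have sizes |z^10| = 6^10 = 60466176, |z^9| = 6^9 = 10077696, |10| = 10
Step 2: The dominant term is g(z) = z^10; let h(z) = z^9 + 10 so f = g + h
Step 3: On |z| = 6: |g| = 60466176 and |h| <= 10077696 + 10 = 10077706
Step 4: Since 60466176 > 10077706, |h| < |g| on |z| = 6, so by Rouche f has the same number of zeros as g inside |z| < 6
Step 5: g(z) = z^10 has 10 zeros (all at the origin) inside |z| < 6. Answer = 10

10


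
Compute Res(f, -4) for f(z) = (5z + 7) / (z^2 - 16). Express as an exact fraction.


Step 1: Q(z) = z^2 - 16 = (z + 4)(z - 4)
Step 2: Q'(z) = 2z
Step 3: Q'(-4) = -8, P(-4) = -13
Step 4: Res = P(-4)/Q'(-4) = -13/(-8) = 13/8

13/8


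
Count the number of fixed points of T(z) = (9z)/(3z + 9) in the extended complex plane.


Step 1: Fixed points satisfy T(z) = z
Step 2: 3z^2 = 0
Step 3: Discriminant = 0^2 - 4*3*0 = 0
Step 4: Number of fixed points = 1

1


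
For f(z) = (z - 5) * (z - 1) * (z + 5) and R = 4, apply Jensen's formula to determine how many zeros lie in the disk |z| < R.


Jensen's formula: (1/2pi)*integral log|f(Re^it)|dt = log|f(0)| + sum_{|a_k|<R} log(R/|a_k|)
Step 1: f(0) = (-5) * (-1) * 5 = 25
Step 2: log|f(0)| = log|5| + log|1| + log|-5| = 3.2189
Step 3: Zeros inside |z| < 4: 1
Step 4: Jensen sum = log(4/1) = 1.3863
Step 5: n(R) = number of terms in the Jensen sum = count of zeros inside |z| < 4 = 1

1


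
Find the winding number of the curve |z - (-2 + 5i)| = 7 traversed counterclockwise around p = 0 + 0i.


Step 1: Center c = (-2, 5), radius = 7
Step 2: |p - c|^2 = 2^2 + (-5)^2 = 29
Step 3: r^2 = 49
Step 4: |p-c| < r so winding number = 1

1


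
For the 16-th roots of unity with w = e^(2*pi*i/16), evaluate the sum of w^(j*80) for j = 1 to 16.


Step 1: The sum sum_{j=1}^{n} w^(k*j) equals n if n | k, else 0.
Step 2: Here n = 16, k = 80
Step 3: Does n divide k? 16 | 80 -> True
Step 4: Sum = 16

16


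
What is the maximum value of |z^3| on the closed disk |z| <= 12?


Step 1: On |z| = 12, |f(z)| = |z|^3 = 12^3
Step 2: By maximum modulus principle, maximum is on boundary.
Step 3: Maximum = 1728 = 1728

1728


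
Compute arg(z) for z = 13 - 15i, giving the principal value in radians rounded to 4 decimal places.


Step 1: z = 13 - 15i
Step 2: arg(z) = atan2(-15, 13)
Step 3: arg(z) = -0.8567

-0.8567


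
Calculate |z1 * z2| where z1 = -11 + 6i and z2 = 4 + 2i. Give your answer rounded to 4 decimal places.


Step 1: |z1| = sqrt((-11)^2 + 6^2) = sqrt(157)
Step 2: |z2| = sqrt(4^2 + 2^2) = sqrt(20)
Step 3: |z1*z2| = |z1|*|z2| = sqrt(157) * sqrt(20) = sqrt(157 * 20) = sqrt(3140)
Step 4: = 56.0357

56.0357


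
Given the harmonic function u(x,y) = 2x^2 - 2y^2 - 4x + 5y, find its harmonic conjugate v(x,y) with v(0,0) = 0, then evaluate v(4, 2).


Step 1: v_x = -u_y = 4y - 5
Step 2: v_y = u_x = 4x - 4
Step 3: v = 4xy - 5x - 4y + C
Step 4: v(0,0) = 0 => C = 0
Step 5: v(4, 2) = 4

4


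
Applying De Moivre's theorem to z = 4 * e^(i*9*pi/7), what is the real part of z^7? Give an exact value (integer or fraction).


Step 1: By De Moivre's theorem, z^7 = 4^7 * e^(i*7*9*pi/7) = 16384 * (cos(9*pi) + i*sin(9*pi))
Step 2: |z|^7 = 4^7 = 16384
Step 3: Reduce the angle mod 2*pi: 9*pi - 8*pi = pi
Step 4: cos(pi) = -1
Step 5: Re(z^7) = 16384 * (-1) = -16384

-16384


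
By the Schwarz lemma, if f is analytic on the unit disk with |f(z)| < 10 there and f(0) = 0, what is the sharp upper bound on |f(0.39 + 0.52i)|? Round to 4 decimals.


Step 1: g = f/10 maps D -> D with g(0) = 0, so by the Schwarz lemma |g(z)| <= |z|, i.e. |f(z)| <= 10|z|; this is sharp (f(z) = 10z).
Step 2: |z0|^2 = 0.39^2 + 0.52^2 = 0.4225
Step 3: |z0| = sqrt(0.4225) = 0.65
Step 4: Best bound = 10 * |z0| = 10 * 0.65 = 6.5

6.5


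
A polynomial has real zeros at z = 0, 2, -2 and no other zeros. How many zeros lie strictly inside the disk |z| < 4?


Step 1: Check each root:
  z = 0: |0| = 0 < 4
  z = 2: |2| = 2 < 4
  z = -2: |-2| = 2 < 4
Step 2: Count = 3

3


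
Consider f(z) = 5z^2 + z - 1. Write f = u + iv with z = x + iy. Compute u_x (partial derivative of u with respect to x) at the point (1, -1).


Step 1: f(z) = 5(x+iy)^2 + (x+iy) - 1
Step 2: u = 5(x^2 - y^2) + x - 1
Step 3: u_x = 10x + 1
Step 4: At (1, -1): u_x = 10 + 1 = 11

11


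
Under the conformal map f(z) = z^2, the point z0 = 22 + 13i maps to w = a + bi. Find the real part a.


Step 1: z0 = 22 + 13i
Step 2: z0^2 = 22^2 - 13^2 + 572i
Step 3: real part = 484 - 169 = 315

315


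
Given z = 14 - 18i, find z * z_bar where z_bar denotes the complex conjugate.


Step 1: conj(z) = 14 + 18i
Step 2: z * conj(z) = 14^2 + (-18)^2
Step 3: = 196 + 324 = 520

520


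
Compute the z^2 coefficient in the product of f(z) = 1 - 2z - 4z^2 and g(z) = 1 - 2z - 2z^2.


Step 1: z^2 term in f*g comes from: (1)*(-2z^2) + (-2z)*(-2z) + (-4z^2)*(1)
Step 2: = -2 + 4 - 4
Step 3: = -2

-2


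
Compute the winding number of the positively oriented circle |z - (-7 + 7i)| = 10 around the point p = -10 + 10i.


Step 1: Center c = (-7, 7), radius = 10
Step 2: |p - c|^2 = (-3)^2 + 3^2 = 18
Step 3: r^2 = 100
Step 4: |p-c| < r so winding number = 1

1


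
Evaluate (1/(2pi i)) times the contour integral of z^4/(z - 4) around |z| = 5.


Step 1: f(z) = z^4, a = 4 is inside |z| = 5
Step 2: By Cauchy integral formula: (1/(2pi*i)) * integral = f(a)
Step 3: f(4) = 4^4 = 256

256


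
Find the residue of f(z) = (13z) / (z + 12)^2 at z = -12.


Step 1: Pole of order 2 at z = -12
Step 2: Res = lim d/dz [(z + 12)^2 * f(z)] as z -> -12
Step 3: (z + 12)^2 * f(z) = 13z
Step 4: d/dz[13z] = 13

13


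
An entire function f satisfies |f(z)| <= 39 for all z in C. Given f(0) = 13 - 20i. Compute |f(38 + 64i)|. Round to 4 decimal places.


Step 1: By Liouville's theorem, a bounded entire function is constant.
Step 2: f(z) = f(0) = 13 - 20i for all z.
Step 3: |f(w)| = |13 - 20i| = sqrt(169 + 400)
Step 4: = 23.8537

23.8537


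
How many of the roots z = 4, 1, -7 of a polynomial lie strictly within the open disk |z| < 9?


Step 1: Check each root:
  z = 4: |4| = 4 < 9
  z = 1: |1| = 1 < 9
  z = -7: |-7| = 7 < 9
Step 2: Count = 3

3


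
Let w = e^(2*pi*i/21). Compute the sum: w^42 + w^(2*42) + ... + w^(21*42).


Step 1: The sum sum_{j=1}^{n} w^(k*j) equals n if n | k, else 0.
Step 2: Here n = 21, k = 42
Step 3: Does n divide k? 21 | 42 -> True
Step 4: Sum = 21

21


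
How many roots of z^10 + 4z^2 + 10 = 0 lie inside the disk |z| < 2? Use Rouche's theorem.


Step 1: On |z| = 2 the three terms have sizes |z^10| = 2^10 = 1024, |4z^2| = 4*2^2 = 16, |10| = 10
Step 2: The dominant term is g(z) = z^10; let h(z) = 4z^2 + 10 so f = g + h
Step 3: On |z| = 2: |g| = 1024 and |h| <= 16 + 10 = 26
Step 4: Since 1024 > 26, |h| < |g| on |z| = 2, so by Rouche f has the same number of zeros as g inside |z| < 2
Step 5: g(z) = z^10 has 10 zeros (all at the origin) inside |z| < 2. Answer = 10

10


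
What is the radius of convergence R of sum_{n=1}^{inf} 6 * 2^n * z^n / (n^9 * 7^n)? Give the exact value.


Step 1: General term a_n = 6 * 2^n / (n^9 * 7^n)
Step 2: By the root test, |a_n|^(1/n) = 6^(1/n) * 2 / (n^(9/n) * 7) -> 2/7 as n -> infinity (since 6^(1/n) -> 1 and n^(9/n) -> 1)
Step 3: R = 1/lim|a_n|^(1/n) = 7/2

7/2


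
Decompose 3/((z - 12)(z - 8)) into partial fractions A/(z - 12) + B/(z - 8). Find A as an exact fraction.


Step 1: Multiply both sides by (z - 12) and set z = 12
Step 2: A = 3 / (12 - 8)
Step 3: A = 3 / 4
Step 4: A = 3/4

3/4


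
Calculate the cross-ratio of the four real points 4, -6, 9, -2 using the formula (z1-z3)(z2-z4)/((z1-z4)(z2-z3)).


Step 1: (z1-z3)(z2-z4) = (-5) * (-4) = 20
Step 2: (z1-z4)(z2-z3) = 6 * (-15) = -90
Step 3: Cross-ratio = -20/90 = -2/9

-2/9


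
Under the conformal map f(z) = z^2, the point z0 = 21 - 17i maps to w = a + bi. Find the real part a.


Step 1: z0 = 21 - 17i
Step 2: z0^2 = 21^2 - (-17)^2 - 714i
Step 3: real part = 441 - 289 = 152

152


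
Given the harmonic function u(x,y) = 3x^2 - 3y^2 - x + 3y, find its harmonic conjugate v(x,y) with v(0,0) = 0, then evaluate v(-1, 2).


Step 1: v_x = -u_y = 6y - 3
Step 2: v_y = u_x = 6x - 1
Step 3: v = 6xy - 3x - y + C
Step 4: v(0,0) = 0 => C = 0
Step 5: v(-1, 2) = -11

-11


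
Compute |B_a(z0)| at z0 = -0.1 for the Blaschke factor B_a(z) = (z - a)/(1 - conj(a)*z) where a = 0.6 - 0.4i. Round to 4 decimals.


Step 1: Numerator z0 - a = -0.1 - (0.6 - 0.4i) = -0.7 + 0.4i
Step 2: Denominator 1 - conj(a)*z0 = 1 - (0.6 + 0.4i)*(-0.1) = 1.06 + 0.04i
Step 3: |z0 - a|^2 = (-0.7)^2 + 0.4^2 = 0.65; |1 - conj(a)*z0|^2 = 1.06^2 + 0.04^2 = 1.1252
Step 4: |B_a(-0.1)| = sqrt(0.65 / 1.1252) = sqrt(0.577675)
Step 5: = 0.76

0.76


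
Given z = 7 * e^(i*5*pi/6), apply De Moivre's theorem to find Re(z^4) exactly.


Step 1: By De Moivre's theorem, z^4 = 7^4 * e^(i*4*5*pi/6) = 2401 * (cos(10*pi/3) + i*sin(10*pi/3))
Step 2: |z|^4 = 7^4 = 2401
Step 3: Reduce the angle mod 2*pi: 10*pi/3 - 2*pi = 4*pi/3
Step 4: cos(4*pi/3) = -1/2
Step 5: Re(z^4) = 2401 * (-1/2) = -2401/2

-2401/2


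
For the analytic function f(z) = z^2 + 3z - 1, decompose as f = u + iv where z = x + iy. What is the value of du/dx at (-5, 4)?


Step 1: f(z) = (x+iy)^2 + 3(x+iy) - 1
Step 2: u = (x^2 - y^2) + 3x - 1
Step 3: u_x = 2x + 3
Step 4: At (-5, 4): u_x = -10 + 3 = -7

-7


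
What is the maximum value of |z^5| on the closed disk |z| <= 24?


Step 1: On |z| = 24, |f(z)| = |z|^5 = 24^5
Step 2: By maximum modulus principle, maximum is on boundary.
Step 3: Maximum = 7962624 = 7962624

7962624


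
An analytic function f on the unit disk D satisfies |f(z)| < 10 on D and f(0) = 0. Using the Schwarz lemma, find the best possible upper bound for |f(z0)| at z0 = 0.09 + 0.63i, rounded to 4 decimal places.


Step 1: g = f/10 maps D -> D with g(0) = 0, so by the Schwarz lemma |g(z)| <= |z|, i.e. |f(z)| <= 10|z|; this is sharp (f(z) = 10z).
Step 2: |z0|^2 = 0.09^2 + 0.63^2 = 0.405
Step 3: |z0| = sqrt(0.405) = 0.636396
Step 4: Best bound = 10 * |z0| = 10 * 0.636396 = 6.364

6.364


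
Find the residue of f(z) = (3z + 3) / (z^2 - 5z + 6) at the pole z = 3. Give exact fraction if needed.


Step 1: Q(z) = z^2 - 5z + 6 = (z - 3)(z - 2)
Step 2: Q'(z) = 2z - 5
Step 3: Q'(3) = 1, P(3) = 12
Step 4: Res = P(3)/Q'(3) = 12/1 = 12

12


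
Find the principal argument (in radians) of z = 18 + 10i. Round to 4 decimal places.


Step 1: z = 18 + 10i
Step 2: arg(z) = atan2(10, 18)
Step 3: arg(z) = 0.5071

0.5071


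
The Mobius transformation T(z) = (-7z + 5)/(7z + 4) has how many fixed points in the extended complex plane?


Step 1: Fixed points satisfy T(z) = z
Step 2: 7z^2 + 11z - 5 = 0
Step 3: Discriminant = 11^2 - 4*7*(-5) = 261
Step 4: Number of fixed points = 2

2


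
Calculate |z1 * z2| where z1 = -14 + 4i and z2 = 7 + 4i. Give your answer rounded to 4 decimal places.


Step 1: |z1| = sqrt((-14)^2 + 4^2) = sqrt(212)
Step 2: |z2| = sqrt(7^2 + 4^2) = sqrt(65)
Step 3: |z1*z2| = |z1|*|z2| = sqrt(212) * sqrt(65) = sqrt(212 * 65) = sqrt(13780)
Step 4: = 117.3882

117.3882


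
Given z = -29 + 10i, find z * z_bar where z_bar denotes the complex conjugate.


Step 1: conj(z) = -29 - 10i
Step 2: z * conj(z) = (-29)^2 + 10^2
Step 3: = 841 + 100 = 941

941


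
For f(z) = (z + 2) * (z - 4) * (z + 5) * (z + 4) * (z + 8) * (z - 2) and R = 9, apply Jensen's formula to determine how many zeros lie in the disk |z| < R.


Jensen's formula: (1/2pi)*integral log|f(Re^it)|dt = log|f(0)| + sum_{|a_k|<R} log(R/|a_k|)
Step 1: f(0) = 2 * (-4) * 5 * 4 * 8 * (-2) = 2560
Step 2: log|f(0)| = log|-2| + log|4| + log|-5| + log|-4| + log|-8| + log|2| = 7.8478
Step 3: Zeros inside |z| < 9: -2, 4, -5, -4, -8, 2
Step 4: Jensen sum = log(9/2) + log(9/4) + log(9/5) + log(9/4) + log(9/8) + log(9/2) = 5.3356
Step 5: n(R) = number of terms in the Jensen sum = count of zeros inside |z| < 9 = 6

6


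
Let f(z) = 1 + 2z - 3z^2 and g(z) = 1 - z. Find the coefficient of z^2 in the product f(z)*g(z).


Step 1: z^2 term in f*g comes from: (1)*(0) + (2z)*(-z) + (-3z^2)*(1)
Step 2: = 0 - 2 - 3
Step 3: = -5

-5


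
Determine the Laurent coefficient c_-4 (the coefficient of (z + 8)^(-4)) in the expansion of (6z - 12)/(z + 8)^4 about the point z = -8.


Step 1: Write the numerator in powers of (z + 8): 6z - 12 = 6(z + 8) + (6*(-8) - 12) = 6(z + 8) - 60
Step 2: Divide by (z + 8)^4: f(z) = -60(z + 8)^(-4) + 6(z + 8)^(-3)
Step 3: This finite sum is the Laurent series of f about z = -8.
Step 4: Coefficient of (z + 8)^(-4) = 6*(-8) - 12 = -60

-60


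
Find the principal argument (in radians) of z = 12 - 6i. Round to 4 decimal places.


Step 1: z = 12 - 6i
Step 2: arg(z) = atan2(-6, 12)
Step 3: arg(z) = -0.4636

-0.4636


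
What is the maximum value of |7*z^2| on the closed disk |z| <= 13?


Step 1: On |z| = 13, |f(z)| = 7 * |z|^2 = 7 * 13^2
Step 2: By maximum modulus principle, maximum is on boundary.
Step 3: Maximum = 7 * 169 = 1183

1183


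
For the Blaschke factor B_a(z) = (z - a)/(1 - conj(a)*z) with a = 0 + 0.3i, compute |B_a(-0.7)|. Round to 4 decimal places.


Step 1: Numerator z0 - a = -0.7 - (0 + 0.3i) = -0.7 - 0.3i
Step 2: Denominator 1 - conj(a)*z0 = 1 - (0 - 0.3i)*(-0.7) = 1 - 0.21i
Step 3: |z0 - a|^2 = (-0.7)^2 + (-0.3)^2 = 0.58; |1 - conj(a)*z0|^2 = 1^2 + (-0.21)^2 = 1.0441
Step 4: |B_a(-0.7)| = sqrt(0.58 / 1.0441) = sqrt(0.555502)
Step 5: = 0.7453

0.7453


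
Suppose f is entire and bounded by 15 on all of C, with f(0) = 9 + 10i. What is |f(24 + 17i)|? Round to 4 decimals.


Step 1: By Liouville's theorem, a bounded entire function is constant.
Step 2: f(z) = f(0) = 9 + 10i for all z.
Step 3: |f(w)| = |9 + 10i| = sqrt(81 + 100)
Step 4: = 13.4536

13.4536


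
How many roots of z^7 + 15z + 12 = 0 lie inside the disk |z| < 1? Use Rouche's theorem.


Step 1: On |z| = 1 the three terms have sizes |z^7| = 1^7 = 1, |15z| = 15*1 = 15, |12| = 12
Step 2: The dominant term is g(z) = 15z; let h(z) = z^7 + 12 so f = g + h
Step 3: On |z| = 1: |g| = 15 and |h| <= 1 + 12 = 13
Step 4: Since 15 > 13, |h| < |g| on |z| = 1, so by Rouche f has the same number of zeros as g inside |z| < 1
Step 5: g(z) = 15z has 1 zero (at the origin, multiplicity 1) inside |z| < 1. Answer = 1

1


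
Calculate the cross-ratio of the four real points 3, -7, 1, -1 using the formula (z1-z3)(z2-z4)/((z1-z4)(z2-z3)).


Step 1: (z1-z3)(z2-z4) = 2 * (-6) = -12
Step 2: (z1-z4)(z2-z3) = 4 * (-8) = -32
Step 3: Cross-ratio = 12/32 = 3/8

3/8


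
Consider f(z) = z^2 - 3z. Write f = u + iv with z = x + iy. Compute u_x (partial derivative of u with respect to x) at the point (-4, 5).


Step 1: f(z) = (x+iy)^2 - 3(x+iy) + 0
Step 2: u = (x^2 - y^2) - 3x + 0
Step 3: u_x = 2x - 3
Step 4: At (-4, 5): u_x = -8 - 3 = -11

-11


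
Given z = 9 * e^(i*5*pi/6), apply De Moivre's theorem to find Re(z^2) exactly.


Step 1: By De Moivre's theorem, z^2 = 9^2 * e^(i*2*5*pi/6) = 81 * (cos(5*pi/3) + i*sin(5*pi/3))
Step 2: |z|^2 = 9^2 = 81
Step 3: The angle 5*pi/3 already lies in [0, 2*pi)
Step 4: cos(5*pi/3) = 1/2
Step 5: Re(z^2) = 81 * 1/2 = 81/2

81/2


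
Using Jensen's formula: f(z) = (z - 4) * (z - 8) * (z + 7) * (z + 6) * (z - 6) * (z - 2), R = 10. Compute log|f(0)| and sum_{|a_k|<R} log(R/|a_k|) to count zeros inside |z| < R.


Jensen's formula: (1/2pi)*integral log|f(Re^it)|dt = log|f(0)| + sum_{|a_k|<R} log(R/|a_k|)
Step 1: f(0) = (-4) * (-8) * 7 * 6 * (-6) * (-2) = 16128
Step 2: log|f(0)| = log|4| + log|8| + log|-7| + log|-6| + log|6| + log|2| = 9.6883
Step 3: Zeros inside |z| < 10: 4, 8, -7, -6, 6, 2
Step 4: Jensen sum = log(10/4) + log(10/8) + log(10/7) + log(10/6) + log(10/6) + log(10/2) = 4.1272
Step 5: n(R) = number of terms in the Jensen sum = count of zeros inside |z| < 10 = 6

6


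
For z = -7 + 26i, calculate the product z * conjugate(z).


Step 1: conj(z) = -7 - 26i
Step 2: z * conj(z) = (-7)^2 + 26^2
Step 3: = 49 + 676 = 725

725


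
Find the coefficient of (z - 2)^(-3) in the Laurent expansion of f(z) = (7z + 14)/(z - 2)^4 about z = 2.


Step 1: Write the numerator in powers of (z - 2): 7z + 14 = 7(z - 2) + (7*2 + 14) = 7(z - 2) + 28
Step 2: Divide by (z - 2)^4: f(z) = 28(z - 2)^(-4) + 7(z - 2)^(-3)
Step 3: This finite sum is the Laurent series of f about z = 2.
Step 4: Coefficient of (z - 2)^(-3) = coefficient of (z - 2) in the re-centred numerator = 7

7


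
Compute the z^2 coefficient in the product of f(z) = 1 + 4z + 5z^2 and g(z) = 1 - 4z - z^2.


Step 1: z^2 term in f*g comes from: (1)*(-z^2) + (4z)*(-4z) + (5z^2)*(1)
Step 2: = -1 - 16 + 5
Step 3: = -12

-12


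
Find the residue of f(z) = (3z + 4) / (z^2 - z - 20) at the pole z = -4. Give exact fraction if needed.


Step 1: Q(z) = z^2 - z - 20 = (z + 4)(z - 5)
Step 2: Q'(z) = 2z - 1
Step 3: Q'(-4) = -9, P(-4) = -8
Step 4: Res = P(-4)/Q'(-4) = -8/(-9) = 8/9

8/9


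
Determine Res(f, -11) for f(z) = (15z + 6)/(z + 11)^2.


Step 1: Pole of order 2 at z = -11
Step 2: Res = lim d/dz [(z + 11)^2 * f(z)] as z -> -11
Step 3: (z + 11)^2 * f(z) = 15z + 6
Step 4: d/dz[15z + 6] = 15

15


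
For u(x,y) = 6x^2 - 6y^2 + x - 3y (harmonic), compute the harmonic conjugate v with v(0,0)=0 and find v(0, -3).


Step 1: v_x = -u_y = 12y + 3
Step 2: v_y = u_x = 12x + 1
Step 3: v = 12xy + 3x + y + C
Step 4: v(0,0) = 0 => C = 0
Step 5: v(0, -3) = -3

-3


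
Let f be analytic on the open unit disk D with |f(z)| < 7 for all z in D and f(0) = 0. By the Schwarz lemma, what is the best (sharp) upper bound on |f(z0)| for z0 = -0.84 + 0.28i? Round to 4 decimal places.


Step 1: g = f/7 maps D -> D with g(0) = 0, so by the Schwarz lemma |g(z)| <= |z|, i.e. |f(z)| <= 7|z|; this is sharp (f(z) = 7z).
Step 2: |z0|^2 = (-0.84)^2 + 0.28^2 = 0.784
Step 3: |z0| = sqrt(0.784) = 0.885438
Step 4: Best bound = 7 * |z0| = 7 * 0.885438 = 6.1981

6.1981


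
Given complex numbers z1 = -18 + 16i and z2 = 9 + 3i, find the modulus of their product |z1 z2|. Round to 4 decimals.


Step 1: |z1| = sqrt((-18)^2 + 16^2) = sqrt(580)
Step 2: |z2| = sqrt(9^2 + 3^2) = sqrt(90)
Step 3: |z1*z2| = |z1|*|z2| = sqrt(580) * sqrt(90) = sqrt(580 * 90) = sqrt(52200)
Step 4: = 228.4732

228.4732


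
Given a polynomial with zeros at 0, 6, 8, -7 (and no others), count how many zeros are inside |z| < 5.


Step 1: Check each root:
  z = 0: |0| = 0 < 5
  z = 6: |6| = 6 >= 5
  z = 8: |8| = 8 >= 5
  z = -7: |-7| = 7 >= 5
Step 2: Count = 1

1


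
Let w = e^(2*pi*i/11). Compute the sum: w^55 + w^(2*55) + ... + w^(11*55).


Step 1: The sum sum_{j=1}^{n} w^(k*j) equals n if n | k, else 0.
Step 2: Here n = 11, k = 55
Step 3: Does n divide k? 11 | 55 -> True
Step 4: Sum = 11

11


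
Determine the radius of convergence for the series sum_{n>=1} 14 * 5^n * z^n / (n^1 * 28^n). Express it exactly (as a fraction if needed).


Step 1: General term a_n = 14 * 5^n / (n^1 * 28^n)
Step 2: By the root test, |a_n|^(1/n) = 14^(1/n) * 5 / (n^(1/n) * 28) -> 5/28 as n -> infinity (since 14^(1/n) -> 1 and n^(1/n) -> 1)
Step 3: R = 1/lim|a_n|^(1/n) = 28/5

28/5


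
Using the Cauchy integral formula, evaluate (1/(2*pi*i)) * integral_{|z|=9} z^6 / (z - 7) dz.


Step 1: f(z) = z^6, a = 7 is inside |z| = 9
Step 2: By Cauchy integral formula: (1/(2pi*i)) * integral = f(a)
Step 3: f(7) = 7^6 = 117649

117649


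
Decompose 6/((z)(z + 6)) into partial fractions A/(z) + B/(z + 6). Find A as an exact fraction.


Step 1: Multiply both sides by (z) and set z = 0
Step 2: A = 6 / (0 + 6)
Step 3: A = 6 / 6
Step 4: A = 1

1


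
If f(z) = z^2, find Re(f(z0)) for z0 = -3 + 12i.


Step 1: z0 = -3 + 12i
Step 2: z0^2 = (-3)^2 - 12^2 - 72i
Step 3: real part = 9 - 144 = -135

-135


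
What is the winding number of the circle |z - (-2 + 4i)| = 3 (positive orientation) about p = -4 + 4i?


Step 1: Center c = (-2, 4), radius = 3
Step 2: |p - c|^2 = (-2)^2 + 0^2 = 4
Step 3: r^2 = 9
Step 4: |p-c| < r so winding number = 1

1


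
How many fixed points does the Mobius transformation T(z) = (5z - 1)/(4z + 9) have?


Step 1: Fixed points satisfy T(z) = z
Step 2: 4z^2 + 4z + 1 = 0
Step 3: Discriminant = 4^2 - 4*4*1 = 0
Step 4: Number of fixed points = 1

1


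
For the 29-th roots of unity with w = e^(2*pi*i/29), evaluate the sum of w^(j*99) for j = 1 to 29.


Step 1: The sum sum_{j=1}^{n} w^(k*j) equals n if n | k, else 0.
Step 2: Here n = 29, k = 99
Step 3: Does n divide k? 29 | 99 -> False
Step 4: Sum = 0

0


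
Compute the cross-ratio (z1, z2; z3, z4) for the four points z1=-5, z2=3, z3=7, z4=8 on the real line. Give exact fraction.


Step 1: (z1-z3)(z2-z4) = (-12) * (-5) = 60
Step 2: (z1-z4)(z2-z3) = (-13) * (-4) = 52
Step 3: Cross-ratio = 60/52 = 15/13

15/13


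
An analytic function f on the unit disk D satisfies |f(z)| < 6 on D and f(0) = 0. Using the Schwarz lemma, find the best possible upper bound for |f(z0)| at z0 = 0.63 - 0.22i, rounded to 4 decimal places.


Step 1: g = f/6 maps D -> D with g(0) = 0, so by the Schwarz lemma |g(z)| <= |z|, i.e. |f(z)| <= 6|z|; this is sharp (f(z) = 6z).
Step 2: |z0|^2 = 0.63^2 + (-0.22)^2 = 0.4453
Step 3: |z0| = sqrt(0.4453) = 0.667308
Step 4: Best bound = 6 * |z0| = 6 * 0.667308 = 4.0038

4.0038


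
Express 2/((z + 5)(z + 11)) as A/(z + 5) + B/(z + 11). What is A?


Step 1: Multiply both sides by (z + 5) and set z = -5
Step 2: A = 2 / (-5 + 11)
Step 3: A = 2 / 6
Step 4: A = 1/3

1/3


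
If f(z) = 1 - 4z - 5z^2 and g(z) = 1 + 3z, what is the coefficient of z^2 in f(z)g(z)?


Step 1: z^2 term in f*g comes from: (1)*(0) + (-4z)*(3z) + (-5z^2)*(1)
Step 2: = 0 - 12 - 5
Step 3: = -17

-17


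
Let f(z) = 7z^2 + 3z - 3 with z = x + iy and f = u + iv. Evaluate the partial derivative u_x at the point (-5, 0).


Step 1: f(z) = 7(x+iy)^2 + 3(x+iy) - 3
Step 2: u = 7(x^2 - y^2) + 3x - 3
Step 3: u_x = 14x + 3
Step 4: At (-5, 0): u_x = -70 + 3 = -67

-67


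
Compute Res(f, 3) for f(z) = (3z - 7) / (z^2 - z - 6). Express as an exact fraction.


Step 1: Q(z) = z^2 - z - 6 = (z - 3)(z + 2)
Step 2: Q'(z) = 2z - 1
Step 3: Q'(3) = 5, P(3) = 2
Step 4: Res = P(3)/Q'(3) = 2/5 = 2/5

2/5


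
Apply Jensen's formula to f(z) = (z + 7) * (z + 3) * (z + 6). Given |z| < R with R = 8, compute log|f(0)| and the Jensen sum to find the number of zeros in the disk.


Jensen's formula: (1/2pi)*integral log|f(Re^it)|dt = log|f(0)| + sum_{|a_k|<R} log(R/|a_k|)
Step 1: f(0) = 7 * 3 * 6 = 126
Step 2: log|f(0)| = log|-7| + log|-3| + log|-6| = 4.8363
Step 3: Zeros inside |z| < 8: -7, -3, -6
Step 4: Jensen sum = log(8/7) + log(8/3) + log(8/6) = 1.402
Step 5: n(R) = number of terms in the Jensen sum = count of zeros inside |z| < 8 = 3

3


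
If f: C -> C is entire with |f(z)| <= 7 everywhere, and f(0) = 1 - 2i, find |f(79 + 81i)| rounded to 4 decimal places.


Step 1: By Liouville's theorem, a bounded entire function is constant.
Step 2: f(z) = f(0) = 1 - 2i for all z.
Step 3: |f(w)| = |1 - 2i| = sqrt(1 + 4)
Step 4: = 2.2361

2.2361


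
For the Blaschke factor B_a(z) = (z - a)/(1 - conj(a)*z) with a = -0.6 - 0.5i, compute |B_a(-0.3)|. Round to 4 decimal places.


Step 1: Numerator z0 - a = -0.3 - (-0.6 - 0.5i) = 0.3 + 0.5i
Step 2: Denominator 1 - conj(a)*z0 = 1 - (-0.6 + 0.5i)*(-0.3) = 0.82 + 0.15i
Step 3: |z0 - a|^2 = 0.3^2 + 0.5^2 = 0.34; |1 - conj(a)*z0|^2 = 0.82^2 + 0.15^2 = 0.6949
Step 4: |B_a(-0.3)| = sqrt(0.34 / 0.6949) = sqrt(0.489279)
Step 5: = 0.6995

0.6995


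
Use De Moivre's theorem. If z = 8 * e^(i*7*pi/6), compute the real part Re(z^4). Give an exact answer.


Step 1: By De Moivre's theorem, z^4 = 8^4 * e^(i*4*7*pi/6) = 4096 * (cos(14*pi/3) + i*sin(14*pi/3))
Step 2: |z|^4 = 8^4 = 4096
Step 3: Reduce the angle mod 2*pi: 14*pi/3 - 4*pi = 2*pi/3
Step 4: cos(2*pi/3) = -1/2
Step 5: Re(z^4) = 4096 * (-1/2) = -2048

-2048


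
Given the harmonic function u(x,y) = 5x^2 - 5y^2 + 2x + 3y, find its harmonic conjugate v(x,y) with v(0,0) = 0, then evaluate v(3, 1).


Step 1: v_x = -u_y = 10y - 3
Step 2: v_y = u_x = 10x + 2
Step 3: v = 10xy - 3x + 2y + C
Step 4: v(0,0) = 0 => C = 0
Step 5: v(3, 1) = 23

23


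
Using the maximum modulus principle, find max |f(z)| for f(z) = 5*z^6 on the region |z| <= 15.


Step 1: On |z| = 15, |f(z)| = 5 * |z|^6 = 5 * 15^6
Step 2: By maximum modulus principle, maximum is on boundary.
Step 3: Maximum = 5 * 11390625 = 56953125

56953125


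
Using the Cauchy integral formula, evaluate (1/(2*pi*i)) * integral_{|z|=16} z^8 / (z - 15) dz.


Step 1: f(z) = z^8, a = 15 is inside |z| = 16
Step 2: By Cauchy integral formula: (1/(2pi*i)) * integral = f(a)
Step 3: f(15) = 15^8 = 2562890625

2562890625


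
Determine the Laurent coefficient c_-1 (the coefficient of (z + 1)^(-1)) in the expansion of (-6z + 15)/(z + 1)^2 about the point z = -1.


Step 1: Write the numerator in powers of (z + 1): -6z + 15 = -6(z + 1) + (-6*(-1) + 15) = -6(z + 1) + 21
Step 2: Divide by (z + 1)^2: f(z) = 21(z + 1)^(-2) - 6(z + 1)^(-1)
Step 3: This finite sum is the Laurent series of f about z = -1.
Step 4: Coefficient of (z + 1)^(-1) = coefficient of (z + 1) in the re-centred numerator = -6

-6


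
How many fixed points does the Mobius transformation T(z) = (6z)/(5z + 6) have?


Step 1: Fixed points satisfy T(z) = z
Step 2: 5z^2 = 0
Step 3: Discriminant = 0^2 - 4*5*0 = 0
Step 4: Number of fixed points = 1

1


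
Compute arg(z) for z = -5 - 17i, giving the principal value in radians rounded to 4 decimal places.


Step 1: z = -5 - 17i
Step 2: arg(z) = atan2(-17, -5)
Step 3: arg(z) = -1.8568

-1.8568


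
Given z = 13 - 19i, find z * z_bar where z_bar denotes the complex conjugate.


Step 1: conj(z) = 13 + 19i
Step 2: z * conj(z) = 13^2 + (-19)^2
Step 3: = 169 + 361 = 530

530


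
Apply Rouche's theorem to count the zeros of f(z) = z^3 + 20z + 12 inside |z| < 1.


Step 1: On |z| = 1 the three terms have sizes |z^3| = 1^3 = 1, |20z| = 20*1 = 20, |12| = 12
Step 2: The dominant term is g(z) = 20z; let h(z) = z^3 + 12 so f = g + h
Step 3: On |z| = 1: |g| = 20 and |h| <= 1 + 12 = 13
Step 4: Since 20 > 13, |h| < |g| on |z| = 1, so by Rouche f has the same number of zeros as g inside |z| < 1
Step 5: g(z) = 20z has 1 zero (at the origin, multiplicity 1) inside |z| < 1. Answer = 1

1
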